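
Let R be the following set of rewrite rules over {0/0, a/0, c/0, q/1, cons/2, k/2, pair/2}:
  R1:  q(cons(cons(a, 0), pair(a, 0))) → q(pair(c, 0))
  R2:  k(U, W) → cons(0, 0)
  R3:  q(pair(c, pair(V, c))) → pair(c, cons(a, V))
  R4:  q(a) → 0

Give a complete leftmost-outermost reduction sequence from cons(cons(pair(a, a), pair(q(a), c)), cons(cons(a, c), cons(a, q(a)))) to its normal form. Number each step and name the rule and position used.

cons(cons(pair(a, a), pair(0, c)), cons(cons(a, c), cons(a, 0)))

1. cons(cons(pair(a, a), pair(q(a), c)), cons(cons(a, c), cons(a, q(a))))  →  cons(cons(pair(a, a), pair(0, c)), cons(cons(a, c), cons(a, q(a))))   [R4 at 1.2.1]
2. cons(cons(pair(a, a), pair(0, c)), cons(cons(a, c), cons(a, q(a))))  →  cons(cons(pair(a, a), pair(0, c)), cons(cons(a, c), cons(a, 0)))   [R4 at 2.2.2]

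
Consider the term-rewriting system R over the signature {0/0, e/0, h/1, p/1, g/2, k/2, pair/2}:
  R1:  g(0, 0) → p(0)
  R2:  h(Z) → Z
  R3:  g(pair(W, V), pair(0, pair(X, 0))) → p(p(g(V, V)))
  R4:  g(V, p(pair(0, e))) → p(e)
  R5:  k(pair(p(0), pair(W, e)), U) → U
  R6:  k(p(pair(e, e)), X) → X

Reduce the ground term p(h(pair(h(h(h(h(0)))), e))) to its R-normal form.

1. p(h(pair(h(h(h(h(0)))), e)))  →  p(pair(h(h(h(h(0)))), e))   [R2 at 1]
2. p(pair(h(h(h(h(0)))), e))  →  p(pair(h(h(h(0))), e))   [R2 at 1.1]
3. p(pair(h(h(h(0))), e))  →  p(pair(h(h(0)), e))   [R2 at 1.1]
4. p(pair(h(h(0)), e))  →  p(pair(h(0), e))   [R2 at 1.1]
5. p(pair(h(0), e))  →  p(pair(0, e))   [R2 at 1.1]

p(pair(0, e))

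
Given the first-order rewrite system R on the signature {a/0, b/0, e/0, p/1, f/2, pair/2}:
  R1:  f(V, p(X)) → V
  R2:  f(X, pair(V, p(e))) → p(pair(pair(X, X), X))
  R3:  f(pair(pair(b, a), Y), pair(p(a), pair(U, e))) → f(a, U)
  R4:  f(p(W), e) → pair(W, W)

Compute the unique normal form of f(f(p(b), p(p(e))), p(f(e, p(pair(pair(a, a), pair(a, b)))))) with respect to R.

p(b)

1. f(f(p(b), p(p(e))), p(f(e, p(pair(pair(a, a), pair(a, b))))))  →  f(p(b), p(p(e)))   [R1 at ε]
2. f(p(b), p(p(e)))  →  p(b)   [R1 at ε]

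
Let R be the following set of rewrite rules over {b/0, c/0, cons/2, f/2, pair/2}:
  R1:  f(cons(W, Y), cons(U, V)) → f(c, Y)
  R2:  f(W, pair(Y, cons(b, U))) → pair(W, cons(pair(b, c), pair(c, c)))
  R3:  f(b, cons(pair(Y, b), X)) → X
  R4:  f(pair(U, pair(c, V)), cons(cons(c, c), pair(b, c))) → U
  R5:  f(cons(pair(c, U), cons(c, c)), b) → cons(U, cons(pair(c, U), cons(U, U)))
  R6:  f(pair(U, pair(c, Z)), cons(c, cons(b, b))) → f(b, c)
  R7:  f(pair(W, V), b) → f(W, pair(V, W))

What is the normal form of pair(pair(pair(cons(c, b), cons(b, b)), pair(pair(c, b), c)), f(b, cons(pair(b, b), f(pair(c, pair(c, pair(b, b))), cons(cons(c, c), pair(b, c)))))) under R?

1. pair(pair(pair(cons(c, b), cons(b, b)), pair(pair(c, b), c)), f(b, cons(pair(b, b), f(pair(c, pair(c, pair(b, b))), cons(cons(c, c), pair(b, c))))))  →  pair(pair(pair(cons(c, b), cons(b, b)), pair(pair(c, b), c)), f(pair(c, pair(c, pair(b, b))), cons(cons(c, c), pair(b, c))))   [R3 at 2]
2. pair(pair(pair(cons(c, b), cons(b, b)), pair(pair(c, b), c)), f(pair(c, pair(c, pair(b, b))), cons(cons(c, c), pair(b, c))))  →  pair(pair(pair(cons(c, b), cons(b, b)), pair(pair(c, b), c)), c)   [R4 at 2]

pair(pair(pair(cons(c, b), cons(b, b)), pair(pair(c, b), c)), c)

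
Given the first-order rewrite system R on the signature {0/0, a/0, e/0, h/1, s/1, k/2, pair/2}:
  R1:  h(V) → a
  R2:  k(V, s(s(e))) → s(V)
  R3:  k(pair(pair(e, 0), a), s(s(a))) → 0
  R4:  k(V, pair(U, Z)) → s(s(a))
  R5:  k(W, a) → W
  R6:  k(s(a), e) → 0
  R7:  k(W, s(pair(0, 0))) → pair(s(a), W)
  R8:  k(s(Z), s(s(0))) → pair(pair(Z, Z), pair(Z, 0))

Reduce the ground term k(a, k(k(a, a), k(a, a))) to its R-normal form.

a

1. k(a, k(k(a, a), k(a, a)))  →  k(a, k(a, k(a, a)))   [R5 at 2.1]
2. k(a, k(a, k(a, a)))  →  k(a, k(a, a))   [R5 at 2.2]
3. k(a, k(a, a))  →  k(a, a)   [R5 at 2]
4. k(a, a)  →  a   [R5 at ε]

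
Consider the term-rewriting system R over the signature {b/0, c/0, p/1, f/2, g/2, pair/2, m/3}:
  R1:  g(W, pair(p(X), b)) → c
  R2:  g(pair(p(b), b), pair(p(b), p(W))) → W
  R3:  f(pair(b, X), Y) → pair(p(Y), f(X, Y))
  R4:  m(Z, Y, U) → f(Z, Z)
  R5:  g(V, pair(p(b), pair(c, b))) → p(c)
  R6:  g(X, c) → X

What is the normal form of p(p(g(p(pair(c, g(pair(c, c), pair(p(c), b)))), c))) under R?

1. p(p(g(p(pair(c, g(pair(c, c), pair(p(c), b)))), c)))  →  p(p(p(pair(c, g(pair(c, c), pair(p(c), b))))))   [R6 at 1.1]
2. p(p(p(pair(c, g(pair(c, c), pair(p(c), b))))))  →  p(p(p(pair(c, c))))   [R1 at 1.1.1.2]

p(p(p(pair(c, c))))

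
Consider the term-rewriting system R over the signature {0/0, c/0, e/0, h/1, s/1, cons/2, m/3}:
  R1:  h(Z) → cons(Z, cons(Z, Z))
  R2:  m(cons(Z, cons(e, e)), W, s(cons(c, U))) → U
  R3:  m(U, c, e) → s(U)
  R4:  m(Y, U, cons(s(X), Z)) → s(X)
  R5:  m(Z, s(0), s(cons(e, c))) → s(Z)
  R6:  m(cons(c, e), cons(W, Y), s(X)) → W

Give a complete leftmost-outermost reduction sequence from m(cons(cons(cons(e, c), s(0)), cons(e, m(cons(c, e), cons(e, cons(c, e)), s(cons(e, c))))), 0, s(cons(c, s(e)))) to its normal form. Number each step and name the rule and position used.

1. m(cons(cons(cons(e, c), s(0)), cons(e, m(cons(c, e), cons(e, cons(c, e)), s(cons(e, c))))), 0, s(cons(c, s(e))))  →  m(cons(cons(cons(e, c), s(0)), cons(e, e)), 0, s(cons(c, s(e))))   [R6 at 1.2.2]
2. m(cons(cons(cons(e, c), s(0)), cons(e, e)), 0, s(cons(c, s(e))))  →  s(e)   [R2 at ε]

s(e)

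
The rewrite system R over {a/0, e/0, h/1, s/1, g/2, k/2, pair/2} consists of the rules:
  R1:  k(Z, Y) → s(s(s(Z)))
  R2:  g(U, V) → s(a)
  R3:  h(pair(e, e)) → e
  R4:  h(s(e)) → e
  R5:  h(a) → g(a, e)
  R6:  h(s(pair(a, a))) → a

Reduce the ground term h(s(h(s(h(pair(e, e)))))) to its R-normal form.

e

1. h(s(h(s(h(pair(e, e))))))  →  h(s(h(s(e))))   [R3 at 1.1.1.1]
2. h(s(h(s(e))))  →  h(s(e))   [R4 at 1.1]
3. h(s(e))  →  e   [R4 at ε]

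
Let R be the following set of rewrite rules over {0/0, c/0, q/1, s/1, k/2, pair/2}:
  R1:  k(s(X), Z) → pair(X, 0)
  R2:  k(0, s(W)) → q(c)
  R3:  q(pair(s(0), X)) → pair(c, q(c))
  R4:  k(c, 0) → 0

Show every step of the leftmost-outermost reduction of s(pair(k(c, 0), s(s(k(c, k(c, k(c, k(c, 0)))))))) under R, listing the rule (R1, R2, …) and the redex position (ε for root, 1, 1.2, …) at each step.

1. s(pair(k(c, 0), s(s(k(c, k(c, k(c, k(c, 0))))))))  →  s(pair(0, s(s(k(c, k(c, k(c, k(c, 0))))))))   [R4 at 1.1]
2. s(pair(0, s(s(k(c, k(c, k(c, k(c, 0))))))))  →  s(pair(0, s(s(k(c, k(c, k(c, 0)))))))   [R4 at 1.2.1.1.2.2.2]
3. s(pair(0, s(s(k(c, k(c, k(c, 0)))))))  →  s(pair(0, s(s(k(c, k(c, 0))))))   [R4 at 1.2.1.1.2.2]
4. s(pair(0, s(s(k(c, k(c, 0))))))  →  s(pair(0, s(s(k(c, 0)))))   [R4 at 1.2.1.1.2]
5. s(pair(0, s(s(k(c, 0)))))  →  s(pair(0, s(s(0))))   [R4 at 1.2.1.1]

s(pair(0, s(s(0))))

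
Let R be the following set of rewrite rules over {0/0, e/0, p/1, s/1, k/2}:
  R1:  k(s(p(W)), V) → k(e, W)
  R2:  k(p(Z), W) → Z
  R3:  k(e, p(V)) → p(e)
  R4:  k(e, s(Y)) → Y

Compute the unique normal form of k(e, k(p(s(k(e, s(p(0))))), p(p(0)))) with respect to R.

p(0)

1. k(e, k(p(s(k(e, s(p(0))))), p(p(0))))  →  k(e, s(k(e, s(p(0)))))   [R2 at 2]
2. k(e, s(k(e, s(p(0)))))  →  k(e, s(p(0)))   [R4 at ε]
3. k(e, s(p(0)))  →  p(0)   [R4 at ε]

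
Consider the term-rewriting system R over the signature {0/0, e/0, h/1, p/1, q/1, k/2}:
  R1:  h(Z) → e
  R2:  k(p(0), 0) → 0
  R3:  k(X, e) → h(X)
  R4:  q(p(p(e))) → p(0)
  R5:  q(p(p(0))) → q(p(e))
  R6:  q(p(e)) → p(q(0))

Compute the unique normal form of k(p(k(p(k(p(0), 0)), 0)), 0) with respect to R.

0

1. k(p(k(p(k(p(0), 0)), 0)), 0)  →  k(p(k(p(0), 0)), 0)   [R2 at 1.1.1.1]
2. k(p(k(p(0), 0)), 0)  →  k(p(0), 0)   [R2 at 1.1]
3. k(p(0), 0)  →  0   [R2 at ε]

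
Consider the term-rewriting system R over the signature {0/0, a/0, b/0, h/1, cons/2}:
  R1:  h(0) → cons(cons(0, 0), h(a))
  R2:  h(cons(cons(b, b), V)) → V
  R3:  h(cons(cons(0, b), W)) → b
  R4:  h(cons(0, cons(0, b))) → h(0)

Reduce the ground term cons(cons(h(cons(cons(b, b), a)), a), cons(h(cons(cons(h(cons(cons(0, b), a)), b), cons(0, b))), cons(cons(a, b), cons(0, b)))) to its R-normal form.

1. cons(cons(h(cons(cons(b, b), a)), a), cons(h(cons(cons(h(cons(cons(0, b), a)), b), cons(0, b))), cons(cons(a, b), cons(0, b))))  →  cons(cons(a, a), cons(h(cons(cons(h(cons(cons(0, b), a)), b), cons(0, b))), cons(cons(a, b), cons(0, b))))   [R2 at 1.1]
2. cons(cons(a, a), cons(h(cons(cons(h(cons(cons(0, b), a)), b), cons(0, b))), cons(cons(a, b), cons(0, b))))  →  cons(cons(a, a), cons(h(cons(cons(b, b), cons(0, b))), cons(cons(a, b), cons(0, b))))   [R3 at 2.1.1.1.1]
3. cons(cons(a, a), cons(h(cons(cons(b, b), cons(0, b))), cons(cons(a, b), cons(0, b))))  →  cons(cons(a, a), cons(cons(0, b), cons(cons(a, b), cons(0, b))))   [R2 at 2.1]

cons(cons(a, a), cons(cons(0, b), cons(cons(a, b), cons(0, b))))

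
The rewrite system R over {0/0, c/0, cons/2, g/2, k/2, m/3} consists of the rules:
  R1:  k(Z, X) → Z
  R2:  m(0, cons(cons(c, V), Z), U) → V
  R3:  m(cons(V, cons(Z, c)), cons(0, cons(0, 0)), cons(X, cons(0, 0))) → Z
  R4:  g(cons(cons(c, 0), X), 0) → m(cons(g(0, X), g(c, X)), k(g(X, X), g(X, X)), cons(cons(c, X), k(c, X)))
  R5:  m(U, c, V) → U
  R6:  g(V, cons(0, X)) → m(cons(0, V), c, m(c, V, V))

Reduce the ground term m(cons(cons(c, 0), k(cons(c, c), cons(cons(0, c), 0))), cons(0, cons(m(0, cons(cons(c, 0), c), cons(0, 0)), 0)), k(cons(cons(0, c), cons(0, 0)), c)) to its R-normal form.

c

1. m(cons(cons(c, 0), k(cons(c, c), cons(cons(0, c), 0))), cons(0, cons(m(0, cons(cons(c, 0), c), cons(0, 0)), 0)), k(cons(cons(0, c), cons(0, 0)), c))  →  m(cons(cons(c, 0), cons(c, c)), cons(0, cons(m(0, cons(cons(c, 0), c), cons(0, 0)), 0)), k(cons(cons(0, c), cons(0, 0)), c))   [R1 at 1.2]
2. m(cons(cons(c, 0), cons(c, c)), cons(0, cons(m(0, cons(cons(c, 0), c), cons(0, 0)), 0)), k(cons(cons(0, c), cons(0, 0)), c))  →  m(cons(cons(c, 0), cons(c, c)), cons(0, cons(0, 0)), k(cons(cons(0, c), cons(0, 0)), c))   [R2 at 2.2.1]
3. m(cons(cons(c, 0), cons(c, c)), cons(0, cons(0, 0)), k(cons(cons(0, c), cons(0, 0)), c))  →  m(cons(cons(c, 0), cons(c, c)), cons(0, cons(0, 0)), cons(cons(0, c), cons(0, 0)))   [R1 at 3]
4. m(cons(cons(c, 0), cons(c, c)), cons(0, cons(0, 0)), cons(cons(0, c), cons(0, 0)))  →  c   [R3 at ε]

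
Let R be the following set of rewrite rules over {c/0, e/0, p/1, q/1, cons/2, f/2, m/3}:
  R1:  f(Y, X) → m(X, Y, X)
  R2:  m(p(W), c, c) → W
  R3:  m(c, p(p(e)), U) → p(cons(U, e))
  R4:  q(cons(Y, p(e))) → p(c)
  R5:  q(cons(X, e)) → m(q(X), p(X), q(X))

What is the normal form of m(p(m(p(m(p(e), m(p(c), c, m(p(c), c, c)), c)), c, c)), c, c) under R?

e

1. m(p(m(p(m(p(e), m(p(c), c, m(p(c), c, c)), c)), c, c)), c, c)  →  m(p(m(p(e), m(p(c), c, m(p(c), c, c)), c)), c, c)   [R2 at ε]
2. m(p(m(p(e), m(p(c), c, m(p(c), c, c)), c)), c, c)  →  m(p(e), m(p(c), c, m(p(c), c, c)), c)   [R2 at ε]
3. m(p(e), m(p(c), c, m(p(c), c, c)), c)  →  m(p(e), m(p(c), c, c), c)   [R2 at 2.3]
4. m(p(e), m(p(c), c, c), c)  →  m(p(e), c, c)   [R2 at 2]
5. m(p(e), c, c)  →  e   [R2 at ε]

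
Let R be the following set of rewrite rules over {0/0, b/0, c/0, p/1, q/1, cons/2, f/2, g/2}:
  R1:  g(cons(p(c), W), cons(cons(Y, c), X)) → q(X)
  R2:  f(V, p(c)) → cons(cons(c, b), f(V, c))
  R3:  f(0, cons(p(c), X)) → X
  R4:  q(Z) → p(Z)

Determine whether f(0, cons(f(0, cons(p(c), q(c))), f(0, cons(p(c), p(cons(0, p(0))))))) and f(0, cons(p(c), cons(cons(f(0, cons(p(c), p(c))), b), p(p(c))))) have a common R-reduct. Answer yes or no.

no — NF(t₁) = p(cons(0, p(0))), NF(t₂) = cons(cons(p(c), b), p(p(c)))

Reduce t₁ = f(0, cons(f(0, cons(p(c), q(c))), f(0, cons(p(c), p(cons(0, p(0))))))):
1. f(0, cons(f(0, cons(p(c), q(c))), f(0, cons(p(c), p(cons(0, p(0)))))))  →  f(0, cons(q(c), f(0, cons(p(c), p(cons(0, p(0)))))))   [R3 at 2.1]
2. f(0, cons(q(c), f(0, cons(p(c), p(cons(0, p(0)))))))  →  f(0, cons(p(c), f(0, cons(p(c), p(cons(0, p(0)))))))   [R4 at 2.1]
3. f(0, cons(p(c), f(0, cons(p(c), p(cons(0, p(0)))))))  →  f(0, cons(p(c), p(cons(0, p(0)))))   [R3 at ε]
4. f(0, cons(p(c), p(cons(0, p(0)))))  →  p(cons(0, p(0)))   [R3 at ε]

Reduce t₂ = f(0, cons(p(c), cons(cons(f(0, cons(p(c), p(c))), b), p(p(c))))):
1. f(0, cons(p(c), cons(cons(f(0, cons(p(c), p(c))), b), p(p(c)))))  →  cons(cons(f(0, cons(p(c), p(c))), b), p(p(c)))   [R3 at ε]
2. cons(cons(f(0, cons(p(c), p(c))), b), p(p(c)))  →  cons(cons(p(c), b), p(p(c)))   [R3 at 1.1]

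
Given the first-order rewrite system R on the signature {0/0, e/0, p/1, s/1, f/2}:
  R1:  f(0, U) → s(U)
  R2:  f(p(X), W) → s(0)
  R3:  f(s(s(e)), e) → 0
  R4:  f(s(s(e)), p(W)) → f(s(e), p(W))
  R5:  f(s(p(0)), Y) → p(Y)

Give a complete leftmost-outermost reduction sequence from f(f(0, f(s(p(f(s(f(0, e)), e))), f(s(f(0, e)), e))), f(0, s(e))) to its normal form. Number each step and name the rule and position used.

p(s(s(e)))

1. f(f(0, f(s(p(f(s(f(0, e)), e))), f(s(f(0, e)), e))), f(0, s(e)))  →  f(s(f(s(p(f(s(f(0, e)), e))), f(s(f(0, e)), e))), f(0, s(e)))   [R1 at 1]
2. f(s(f(s(p(f(s(f(0, e)), e))), f(s(f(0, e)), e))), f(0, s(e)))  →  f(s(f(s(p(f(s(s(e)), e))), f(s(f(0, e)), e))), f(0, s(e)))   [R1 at 1.1.1.1.1.1.1]
3. f(s(f(s(p(f(s(s(e)), e))), f(s(f(0, e)), e))), f(0, s(e)))  →  f(s(f(s(p(0)), f(s(f(0, e)), e))), f(0, s(e)))   [R3 at 1.1.1.1.1]
4. f(s(f(s(p(0)), f(s(f(0, e)), e))), f(0, s(e)))  →  f(s(p(f(s(f(0, e)), e))), f(0, s(e)))   [R5 at 1.1]
5. f(s(p(f(s(f(0, e)), e))), f(0, s(e)))  →  f(s(p(f(s(s(e)), e))), f(0, s(e)))   [R1 at 1.1.1.1.1]
6. f(s(p(f(s(s(e)), e))), f(0, s(e)))  →  f(s(p(0)), f(0, s(e)))   [R3 at 1.1.1]
7. f(s(p(0)), f(0, s(e)))  →  p(f(0, s(e)))   [R5 at ε]
8. p(f(0, s(e)))  →  p(s(s(e)))   [R1 at 1]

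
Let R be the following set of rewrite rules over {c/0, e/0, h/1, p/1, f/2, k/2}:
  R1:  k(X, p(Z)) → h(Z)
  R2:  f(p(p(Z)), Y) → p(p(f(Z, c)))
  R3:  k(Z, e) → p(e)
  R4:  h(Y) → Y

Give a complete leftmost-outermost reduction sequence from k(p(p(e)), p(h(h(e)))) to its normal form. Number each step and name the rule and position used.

e

1. k(p(p(e)), p(h(h(e))))  →  h(h(h(e)))   [R1 at ε]
2. h(h(h(e)))  →  h(h(e))   [R4 at ε]
3. h(h(e))  →  h(e)   [R4 at ε]
4. h(e)  →  e   [R4 at ε]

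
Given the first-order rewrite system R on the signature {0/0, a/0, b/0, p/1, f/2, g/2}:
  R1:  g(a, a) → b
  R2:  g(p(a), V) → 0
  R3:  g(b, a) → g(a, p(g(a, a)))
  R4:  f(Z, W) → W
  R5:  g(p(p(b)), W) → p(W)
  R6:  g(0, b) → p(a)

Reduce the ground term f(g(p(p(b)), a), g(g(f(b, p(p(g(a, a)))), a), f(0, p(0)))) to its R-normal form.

0

1. f(g(p(p(b)), a), g(g(f(b, p(p(g(a, a)))), a), f(0, p(0))))  →  g(g(f(b, p(p(g(a, a)))), a), f(0, p(0)))   [R4 at ε]
2. g(g(f(b, p(p(g(a, a)))), a), f(0, p(0)))  →  g(g(p(p(g(a, a))), a), f(0, p(0)))   [R4 at 1.1]
3. g(g(p(p(g(a, a))), a), f(0, p(0)))  →  g(g(p(p(b)), a), f(0, p(0)))   [R1 at 1.1.1.1]
4. g(g(p(p(b)), a), f(0, p(0)))  →  g(p(a), f(0, p(0)))   [R5 at 1]
5. g(p(a), f(0, p(0)))  →  0   [R2 at ε]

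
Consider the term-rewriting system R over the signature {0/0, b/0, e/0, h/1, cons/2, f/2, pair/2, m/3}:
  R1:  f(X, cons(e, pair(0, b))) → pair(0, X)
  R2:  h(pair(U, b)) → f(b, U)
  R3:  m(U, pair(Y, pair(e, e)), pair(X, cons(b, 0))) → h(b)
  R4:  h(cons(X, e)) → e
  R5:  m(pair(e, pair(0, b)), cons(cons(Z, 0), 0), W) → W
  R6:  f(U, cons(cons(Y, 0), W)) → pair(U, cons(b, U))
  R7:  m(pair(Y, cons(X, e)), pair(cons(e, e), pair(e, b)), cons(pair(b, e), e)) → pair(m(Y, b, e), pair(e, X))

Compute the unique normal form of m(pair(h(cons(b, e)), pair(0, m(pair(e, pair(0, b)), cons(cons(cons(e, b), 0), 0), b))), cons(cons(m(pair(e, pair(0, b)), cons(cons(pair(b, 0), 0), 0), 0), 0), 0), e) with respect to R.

1. m(pair(h(cons(b, e)), pair(0, m(pair(e, pair(0, b)), cons(cons(cons(e, b), 0), 0), b))), cons(cons(m(pair(e, pair(0, b)), cons(cons(pair(b, 0), 0), 0), 0), 0), 0), e)  →  m(pair(e, pair(0, m(pair(e, pair(0, b)), cons(cons(cons(e, b), 0), 0), b))), cons(cons(m(pair(e, pair(0, b)), cons(cons(pair(b, 0), 0), 0), 0), 0), 0), e)   [R4 at 1.1]
2. m(pair(e, pair(0, m(pair(e, pair(0, b)), cons(cons(cons(e, b), 0), 0), b))), cons(cons(m(pair(e, pair(0, b)), cons(cons(pair(b, 0), 0), 0), 0), 0), 0), e)  →  m(pair(e, pair(0, b)), cons(cons(m(pair(e, pair(0, b)), cons(cons(pair(b, 0), 0), 0), 0), 0), 0), e)   [R5 at 1.2.2]
3. m(pair(e, pair(0, b)), cons(cons(m(pair(e, pair(0, b)), cons(cons(pair(b, 0), 0), 0), 0), 0), 0), e)  →  e   [R5 at ε]

e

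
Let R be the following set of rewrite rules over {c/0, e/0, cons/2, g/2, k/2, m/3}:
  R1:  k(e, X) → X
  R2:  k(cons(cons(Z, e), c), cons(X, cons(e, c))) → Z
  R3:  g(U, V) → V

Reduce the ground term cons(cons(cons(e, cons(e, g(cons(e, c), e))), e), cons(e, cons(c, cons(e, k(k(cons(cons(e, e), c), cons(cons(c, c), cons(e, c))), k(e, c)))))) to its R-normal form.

1. cons(cons(cons(e, cons(e, g(cons(e, c), e))), e), cons(e, cons(c, cons(e, k(k(cons(cons(e, e), c), cons(cons(c, c), cons(e, c))), k(e, c))))))  →  cons(cons(cons(e, cons(e, e)), e), cons(e, cons(c, cons(e, k(k(cons(cons(e, e), c), cons(cons(c, c), cons(e, c))), k(e, c))))))   [R3 at 1.1.2.2]
2. cons(cons(cons(e, cons(e, e)), e), cons(e, cons(c, cons(e, k(k(cons(cons(e, e), c), cons(cons(c, c), cons(e, c))), k(e, c))))))  →  cons(cons(cons(e, cons(e, e)), e), cons(e, cons(c, cons(e, k(e, k(e, c))))))   [R2 at 2.2.2.2.1]
3. cons(cons(cons(e, cons(e, e)), e), cons(e, cons(c, cons(e, k(e, k(e, c))))))  →  cons(cons(cons(e, cons(e, e)), e), cons(e, cons(c, cons(e, k(e, c)))))   [R1 at 2.2.2.2]
4. cons(cons(cons(e, cons(e, e)), e), cons(e, cons(c, cons(e, k(e, c)))))  →  cons(cons(cons(e, cons(e, e)), e), cons(e, cons(c, cons(e, c))))   [R1 at 2.2.2.2]

cons(cons(cons(e, cons(e, e)), e), cons(e, cons(c, cons(e, c))))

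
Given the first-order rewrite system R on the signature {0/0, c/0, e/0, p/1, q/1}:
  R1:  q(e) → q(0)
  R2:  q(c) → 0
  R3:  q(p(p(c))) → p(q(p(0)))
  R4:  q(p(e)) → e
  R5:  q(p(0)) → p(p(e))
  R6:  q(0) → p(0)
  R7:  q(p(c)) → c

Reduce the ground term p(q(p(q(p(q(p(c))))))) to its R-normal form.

1. p(q(p(q(p(q(p(c)))))))  →  p(q(p(q(p(c)))))   [R7 at 1.1.1.1.1]
2. p(q(p(q(p(c)))))  →  p(q(p(c)))   [R7 at 1.1.1]
3. p(q(p(c)))  →  p(c)   [R7 at 1]

p(c)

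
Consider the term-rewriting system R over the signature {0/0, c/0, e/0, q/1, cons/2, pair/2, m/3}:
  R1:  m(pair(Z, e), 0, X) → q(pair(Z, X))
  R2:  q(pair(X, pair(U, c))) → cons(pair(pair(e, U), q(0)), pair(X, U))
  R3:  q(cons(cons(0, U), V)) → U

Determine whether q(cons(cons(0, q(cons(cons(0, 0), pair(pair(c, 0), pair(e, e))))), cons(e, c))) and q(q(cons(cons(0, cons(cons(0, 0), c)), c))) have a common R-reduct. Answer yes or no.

Reduce t₁ = q(cons(cons(0, q(cons(cons(0, 0), pair(pair(c, 0), pair(e, e))))), cons(e, c))):
1. q(cons(cons(0, q(cons(cons(0, 0), pair(pair(c, 0), pair(e, e))))), cons(e, c)))  →  q(cons(cons(0, 0), pair(pair(c, 0), pair(e, e))))   [R3 at ε]
2. q(cons(cons(0, 0), pair(pair(c, 0), pair(e, e))))  →  0   [R3 at ε]

Reduce t₂ = q(q(cons(cons(0, cons(cons(0, 0), c)), c))):
1. q(q(cons(cons(0, cons(cons(0, 0), c)), c)))  →  q(cons(cons(0, 0), c))   [R3 at 1]
2. q(cons(cons(0, 0), c))  →  0   [R3 at ε]

yes — NF(t₁) = 0, NF(t₂) = 0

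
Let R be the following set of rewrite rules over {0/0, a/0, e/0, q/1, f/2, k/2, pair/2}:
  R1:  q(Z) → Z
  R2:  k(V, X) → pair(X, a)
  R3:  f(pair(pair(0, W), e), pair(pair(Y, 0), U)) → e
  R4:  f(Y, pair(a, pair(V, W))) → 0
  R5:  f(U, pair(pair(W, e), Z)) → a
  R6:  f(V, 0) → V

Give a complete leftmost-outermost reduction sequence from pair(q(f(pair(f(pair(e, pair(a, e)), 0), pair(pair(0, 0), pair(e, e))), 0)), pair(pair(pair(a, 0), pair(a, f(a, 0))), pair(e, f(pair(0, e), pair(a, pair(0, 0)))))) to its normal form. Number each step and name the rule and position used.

1. pair(q(f(pair(f(pair(e, pair(a, e)), 0), pair(pair(0, 0), pair(e, e))), 0)), pair(pair(pair(a, 0), pair(a, f(a, 0))), pair(e, f(pair(0, e), pair(a, pair(0, 0))))))  →  pair(f(pair(f(pair(e, pair(a, e)), 0), pair(pair(0, 0), pair(e, e))), 0), pair(pair(pair(a, 0), pair(a, f(a, 0))), pair(e, f(pair(0, e), pair(a, pair(0, 0))))))   [R1 at 1]
2. pair(f(pair(f(pair(e, pair(a, e)), 0), pair(pair(0, 0), pair(e, e))), 0), pair(pair(pair(a, 0), pair(a, f(a, 0))), pair(e, f(pair(0, e), pair(a, pair(0, 0))))))  →  pair(pair(f(pair(e, pair(a, e)), 0), pair(pair(0, 0), pair(e, e))), pair(pair(pair(a, 0), pair(a, f(a, 0))), pair(e, f(pair(0, e), pair(a, pair(0, 0))))))   [R6 at 1]
3. pair(pair(f(pair(e, pair(a, e)), 0), pair(pair(0, 0), pair(e, e))), pair(pair(pair(a, 0), pair(a, f(a, 0))), pair(e, f(pair(0, e), pair(a, pair(0, 0))))))  →  pair(pair(pair(e, pair(a, e)), pair(pair(0, 0), pair(e, e))), pair(pair(pair(a, 0), pair(a, f(a, 0))), pair(e, f(pair(0, e), pair(a, pair(0, 0))))))   [R6 at 1.1]
4. pair(pair(pair(e, pair(a, e)), pair(pair(0, 0), pair(e, e))), pair(pair(pair(a, 0), pair(a, f(a, 0))), pair(e, f(pair(0, e), pair(a, pair(0, 0))))))  →  pair(pair(pair(e, pair(a, e)), pair(pair(0, 0), pair(e, e))), pair(pair(pair(a, 0), pair(a, a)), pair(e, f(pair(0, e), pair(a, pair(0, 0))))))   [R6 at 2.1.2.2]
5. pair(pair(pair(e, pair(a, e)), pair(pair(0, 0), pair(e, e))), pair(pair(pair(a, 0), pair(a, a)), pair(e, f(pair(0, e), pair(a, pair(0, 0))))))  →  pair(pair(pair(e, pair(a, e)), pair(pair(0, 0), pair(e, e))), pair(pair(pair(a, 0), pair(a, a)), pair(e, 0)))   [R4 at 2.2.2]

pair(pair(pair(e, pair(a, e)), pair(pair(0, 0), pair(e, e))), pair(pair(pair(a, 0), pair(a, a)), pair(e, 0)))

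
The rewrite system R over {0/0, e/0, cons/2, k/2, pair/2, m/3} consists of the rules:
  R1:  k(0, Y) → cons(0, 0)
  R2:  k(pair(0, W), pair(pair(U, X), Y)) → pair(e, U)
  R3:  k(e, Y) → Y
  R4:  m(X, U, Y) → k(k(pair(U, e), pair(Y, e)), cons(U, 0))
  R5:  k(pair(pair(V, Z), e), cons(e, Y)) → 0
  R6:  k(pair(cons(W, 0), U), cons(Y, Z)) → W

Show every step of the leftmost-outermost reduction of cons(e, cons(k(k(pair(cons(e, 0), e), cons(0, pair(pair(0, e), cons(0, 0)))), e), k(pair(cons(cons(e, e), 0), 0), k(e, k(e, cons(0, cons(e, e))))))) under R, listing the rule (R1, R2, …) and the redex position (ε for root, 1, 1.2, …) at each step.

cons(e, cons(e, cons(e, e)))

1. cons(e, cons(k(k(pair(cons(e, 0), e), cons(0, pair(pair(0, e), cons(0, 0)))), e), k(pair(cons(cons(e, e), 0), 0), k(e, k(e, cons(0, cons(e, e)))))))  →  cons(e, cons(k(e, e), k(pair(cons(cons(e, e), 0), 0), k(e, k(e, cons(0, cons(e, e)))))))   [R6 at 2.1.1]
2. cons(e, cons(k(e, e), k(pair(cons(cons(e, e), 0), 0), k(e, k(e, cons(0, cons(e, e)))))))  →  cons(e, cons(e, k(pair(cons(cons(e, e), 0), 0), k(e, k(e, cons(0, cons(e, e)))))))   [R3 at 2.1]
3. cons(e, cons(e, k(pair(cons(cons(e, e), 0), 0), k(e, k(e, cons(0, cons(e, e)))))))  →  cons(e, cons(e, k(pair(cons(cons(e, e), 0), 0), k(e, cons(0, cons(e, e))))))   [R3 at 2.2.2]
4. cons(e, cons(e, k(pair(cons(cons(e, e), 0), 0), k(e, cons(0, cons(e, e))))))  →  cons(e, cons(e, k(pair(cons(cons(e, e), 0), 0), cons(0, cons(e, e)))))   [R3 at 2.2.2]
5. cons(e, cons(e, k(pair(cons(cons(e, e), 0), 0), cons(0, cons(e, e)))))  →  cons(e, cons(e, cons(e, e)))   [R6 at 2.2]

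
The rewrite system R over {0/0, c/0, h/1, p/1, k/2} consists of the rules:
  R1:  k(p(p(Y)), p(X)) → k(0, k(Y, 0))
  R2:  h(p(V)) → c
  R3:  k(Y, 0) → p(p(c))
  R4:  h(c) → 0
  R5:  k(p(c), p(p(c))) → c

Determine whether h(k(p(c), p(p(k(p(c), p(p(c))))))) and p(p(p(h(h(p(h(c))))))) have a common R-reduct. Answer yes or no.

no — NF(t₁) = 0, NF(t₂) = p(p(p(0)))

Reduce t₁ = h(k(p(c), p(p(k(p(c), p(p(c))))))):
1. h(k(p(c), p(p(k(p(c), p(p(c)))))))  →  h(k(p(c), p(p(c))))   [R5 at 1.2.1.1]
2. h(k(p(c), p(p(c))))  →  h(c)   [R5 at 1]
3. h(c)  →  0   [R4 at ε]

Reduce t₂ = p(p(p(h(h(p(h(c))))))):
1. p(p(p(h(h(p(h(c)))))))  →  p(p(p(h(c))))   [R2 at 1.1.1.1]
2. p(p(p(h(c))))  →  p(p(p(0)))   [R4 at 1.1.1]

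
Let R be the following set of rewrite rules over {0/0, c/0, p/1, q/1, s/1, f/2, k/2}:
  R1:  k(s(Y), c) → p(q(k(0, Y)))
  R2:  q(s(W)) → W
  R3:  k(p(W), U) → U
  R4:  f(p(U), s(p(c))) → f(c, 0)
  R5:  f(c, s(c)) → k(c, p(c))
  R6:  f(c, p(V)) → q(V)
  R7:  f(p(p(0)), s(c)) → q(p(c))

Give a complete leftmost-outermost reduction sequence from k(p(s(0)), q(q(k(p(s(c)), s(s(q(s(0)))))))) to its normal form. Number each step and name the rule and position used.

1. k(p(s(0)), q(q(k(p(s(c)), s(s(q(s(0))))))))  →  q(q(k(p(s(c)), s(s(q(s(0)))))))   [R3 at ε]
2. q(q(k(p(s(c)), s(s(q(s(0)))))))  →  q(q(s(s(q(s(0))))))   [R3 at 1.1]
3. q(q(s(s(q(s(0))))))  →  q(s(q(s(0))))   [R2 at 1]
4. q(s(q(s(0))))  →  q(s(0))   [R2 at ε]
5. q(s(0))  →  0   [R2 at ε]

0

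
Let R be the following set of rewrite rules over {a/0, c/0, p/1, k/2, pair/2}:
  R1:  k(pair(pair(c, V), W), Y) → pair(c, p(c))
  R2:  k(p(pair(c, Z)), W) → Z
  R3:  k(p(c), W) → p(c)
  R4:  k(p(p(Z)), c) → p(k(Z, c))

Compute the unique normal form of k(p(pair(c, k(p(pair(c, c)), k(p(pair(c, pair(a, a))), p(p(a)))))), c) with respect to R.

c

1. k(p(pair(c, k(p(pair(c, c)), k(p(pair(c, pair(a, a))), p(p(a)))))), c)  →  k(p(pair(c, c)), k(p(pair(c, pair(a, a))), p(p(a))))   [R2 at ε]
2. k(p(pair(c, c)), k(p(pair(c, pair(a, a))), p(p(a))))  →  c   [R2 at ε]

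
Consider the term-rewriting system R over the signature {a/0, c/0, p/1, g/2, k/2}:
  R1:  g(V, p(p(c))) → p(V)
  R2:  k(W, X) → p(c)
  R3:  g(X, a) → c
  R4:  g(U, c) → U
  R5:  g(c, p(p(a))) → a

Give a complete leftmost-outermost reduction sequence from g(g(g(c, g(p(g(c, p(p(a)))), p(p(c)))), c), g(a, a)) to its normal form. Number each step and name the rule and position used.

1. g(g(g(c, g(p(g(c, p(p(a)))), p(p(c)))), c), g(a, a))  →  g(g(c, g(p(g(c, p(p(a)))), p(p(c)))), g(a, a))   [R4 at 1]
2. g(g(c, g(p(g(c, p(p(a)))), p(p(c)))), g(a, a))  →  g(g(c, p(p(g(c, p(p(a)))))), g(a, a))   [R1 at 1.2]
3. g(g(c, p(p(g(c, p(p(a)))))), g(a, a))  →  g(g(c, p(p(a))), g(a, a))   [R5 at 1.2.1.1]
4. g(g(c, p(p(a))), g(a, a))  →  g(a, g(a, a))   [R5 at 1]
5. g(a, g(a, a))  →  g(a, c)   [R3 at 2]
6. g(a, c)  →  a   [R4 at ε]

a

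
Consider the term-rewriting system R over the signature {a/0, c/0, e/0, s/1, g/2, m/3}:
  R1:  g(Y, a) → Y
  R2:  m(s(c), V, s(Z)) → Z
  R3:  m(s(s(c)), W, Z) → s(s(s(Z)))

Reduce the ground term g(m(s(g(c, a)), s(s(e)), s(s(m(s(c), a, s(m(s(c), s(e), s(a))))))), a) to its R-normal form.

s(a)

1. g(m(s(g(c, a)), s(s(e)), s(s(m(s(c), a, s(m(s(c), s(e), s(a))))))), a)  →  m(s(g(c, a)), s(s(e)), s(s(m(s(c), a, s(m(s(c), s(e), s(a)))))))   [R1 at ε]
2. m(s(g(c, a)), s(s(e)), s(s(m(s(c), a, s(m(s(c), s(e), s(a)))))))  →  m(s(c), s(s(e)), s(s(m(s(c), a, s(m(s(c), s(e), s(a)))))))   [R1 at 1.1]
3. m(s(c), s(s(e)), s(s(m(s(c), a, s(m(s(c), s(e), s(a)))))))  →  s(m(s(c), a, s(m(s(c), s(e), s(a)))))   [R2 at ε]
4. s(m(s(c), a, s(m(s(c), s(e), s(a)))))  →  s(m(s(c), s(e), s(a)))   [R2 at 1]
5. s(m(s(c), s(e), s(a)))  →  s(a)   [R2 at 1]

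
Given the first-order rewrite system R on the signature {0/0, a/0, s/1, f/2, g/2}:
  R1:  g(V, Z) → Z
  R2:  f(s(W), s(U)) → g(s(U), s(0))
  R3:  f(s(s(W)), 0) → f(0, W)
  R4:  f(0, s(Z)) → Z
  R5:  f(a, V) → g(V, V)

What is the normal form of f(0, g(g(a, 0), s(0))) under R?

0

1. f(0, g(g(a, 0), s(0)))  →  f(0, s(0))   [R1 at 2]
2. f(0, s(0))  →  0   [R4 at ε]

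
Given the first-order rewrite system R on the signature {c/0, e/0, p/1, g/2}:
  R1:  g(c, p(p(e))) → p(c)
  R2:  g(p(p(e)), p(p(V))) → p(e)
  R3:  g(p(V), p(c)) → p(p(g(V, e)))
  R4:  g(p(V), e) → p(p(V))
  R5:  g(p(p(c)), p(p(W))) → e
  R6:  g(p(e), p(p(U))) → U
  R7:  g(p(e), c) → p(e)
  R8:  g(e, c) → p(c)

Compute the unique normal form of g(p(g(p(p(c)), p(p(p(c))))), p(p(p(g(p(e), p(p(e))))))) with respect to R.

p(e)

1. g(p(g(p(p(c)), p(p(p(c))))), p(p(p(g(p(e), p(p(e)))))))  →  g(p(e), p(p(p(g(p(e), p(p(e)))))))   [R5 at 1.1]
2. g(p(e), p(p(p(g(p(e), p(p(e)))))))  →  p(g(p(e), p(p(e))))   [R6 at ε]
3. p(g(p(e), p(p(e))))  →  p(e)   [R6 at 1]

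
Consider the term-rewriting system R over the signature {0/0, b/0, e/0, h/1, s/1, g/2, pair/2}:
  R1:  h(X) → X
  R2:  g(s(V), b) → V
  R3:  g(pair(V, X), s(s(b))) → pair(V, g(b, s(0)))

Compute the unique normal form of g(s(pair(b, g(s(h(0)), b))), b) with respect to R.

pair(b, 0)

1. g(s(pair(b, g(s(h(0)), b))), b)  →  pair(b, g(s(h(0)), b))   [R2 at ε]
2. pair(b, g(s(h(0)), b))  →  pair(b, h(0))   [R2 at 2]
3. pair(b, h(0))  →  pair(b, 0)   [R1 at 2]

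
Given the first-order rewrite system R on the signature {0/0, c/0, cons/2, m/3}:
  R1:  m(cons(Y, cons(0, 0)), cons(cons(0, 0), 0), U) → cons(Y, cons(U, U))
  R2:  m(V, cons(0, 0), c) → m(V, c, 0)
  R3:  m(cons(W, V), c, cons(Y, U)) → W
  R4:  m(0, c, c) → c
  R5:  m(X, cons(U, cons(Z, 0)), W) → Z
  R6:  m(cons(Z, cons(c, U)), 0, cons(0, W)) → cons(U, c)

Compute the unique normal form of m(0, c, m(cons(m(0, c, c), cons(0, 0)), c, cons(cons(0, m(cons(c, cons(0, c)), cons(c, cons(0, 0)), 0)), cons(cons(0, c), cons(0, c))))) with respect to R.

1. m(0, c, m(cons(m(0, c, c), cons(0, 0)), c, cons(cons(0, m(cons(c, cons(0, c)), cons(c, cons(0, 0)), 0)), cons(cons(0, c), cons(0, c)))))  →  m(0, c, m(0, c, c))   [R3 at 3]
2. m(0, c, m(0, c, c))  →  m(0, c, c)   [R4 at 3]
3. m(0, c, c)  →  c   [R4 at ε]

c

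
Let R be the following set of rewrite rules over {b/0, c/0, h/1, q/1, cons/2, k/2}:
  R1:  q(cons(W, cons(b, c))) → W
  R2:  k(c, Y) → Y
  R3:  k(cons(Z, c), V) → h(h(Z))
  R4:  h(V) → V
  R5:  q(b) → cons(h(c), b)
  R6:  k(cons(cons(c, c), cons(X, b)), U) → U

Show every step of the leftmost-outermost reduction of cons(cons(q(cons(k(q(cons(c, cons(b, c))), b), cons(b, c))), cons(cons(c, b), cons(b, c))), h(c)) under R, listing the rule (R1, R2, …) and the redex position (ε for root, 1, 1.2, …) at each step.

cons(cons(b, cons(cons(c, b), cons(b, c))), c)

1. cons(cons(q(cons(k(q(cons(c, cons(b, c))), b), cons(b, c))), cons(cons(c, b), cons(b, c))), h(c))  →  cons(cons(k(q(cons(c, cons(b, c))), b), cons(cons(c, b), cons(b, c))), h(c))   [R1 at 1.1]
2. cons(cons(k(q(cons(c, cons(b, c))), b), cons(cons(c, b), cons(b, c))), h(c))  →  cons(cons(k(c, b), cons(cons(c, b), cons(b, c))), h(c))   [R1 at 1.1.1]
3. cons(cons(k(c, b), cons(cons(c, b), cons(b, c))), h(c))  →  cons(cons(b, cons(cons(c, b), cons(b, c))), h(c))   [R2 at 1.1]
4. cons(cons(b, cons(cons(c, b), cons(b, c))), h(c))  →  cons(cons(b, cons(cons(c, b), cons(b, c))), c)   [R4 at 2]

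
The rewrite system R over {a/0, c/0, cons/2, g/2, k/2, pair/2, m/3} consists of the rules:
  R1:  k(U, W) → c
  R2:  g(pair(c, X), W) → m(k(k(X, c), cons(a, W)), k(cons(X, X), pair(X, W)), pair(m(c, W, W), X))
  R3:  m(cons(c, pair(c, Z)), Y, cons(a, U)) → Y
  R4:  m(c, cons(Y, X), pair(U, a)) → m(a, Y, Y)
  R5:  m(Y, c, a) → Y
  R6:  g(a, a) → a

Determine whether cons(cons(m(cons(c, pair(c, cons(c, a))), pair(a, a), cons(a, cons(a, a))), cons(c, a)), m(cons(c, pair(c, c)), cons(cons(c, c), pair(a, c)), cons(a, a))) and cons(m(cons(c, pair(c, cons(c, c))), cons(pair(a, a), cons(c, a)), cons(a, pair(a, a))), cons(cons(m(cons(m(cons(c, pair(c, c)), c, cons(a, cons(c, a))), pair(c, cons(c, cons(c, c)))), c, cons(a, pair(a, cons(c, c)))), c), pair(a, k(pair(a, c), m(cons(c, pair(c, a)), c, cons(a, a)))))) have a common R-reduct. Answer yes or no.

Reduce t₁ = cons(cons(m(cons(c, pair(c, cons(c, a))), pair(a, a), cons(a, cons(a, a))), cons(c, a)), m(cons(c, pair(c, c)), cons(cons(c, c), pair(a, c)), cons(a, a))):
1. cons(cons(m(cons(c, pair(c, cons(c, a))), pair(a, a), cons(a, cons(a, a))), cons(c, a)), m(cons(c, pair(c, c)), cons(cons(c, c), pair(a, c)), cons(a, a)))  →  cons(cons(pair(a, a), cons(c, a)), m(cons(c, pair(c, c)), cons(cons(c, c), pair(a, c)), cons(a, a)))   [R3 at 1.1]
2. cons(cons(pair(a, a), cons(c, a)), m(cons(c, pair(c, c)), cons(cons(c, c), pair(a, c)), cons(a, a)))  →  cons(cons(pair(a, a), cons(c, a)), cons(cons(c, c), pair(a, c)))   [R3 at 2]

Reduce t₂ = cons(m(cons(c, pair(c, cons(c, c))), cons(pair(a, a), cons(c, a)), cons(a, pair(a, a))), cons(cons(m(cons(m(cons(c, pair(c, c)), c, cons(a, cons(c, a))), pair(c, cons(c, cons(c, c)))), c, cons(a, pair(a, cons(c, c)))), c), pair(a, k(pair(a, c), m(cons(c, pair(c, a)), c, cons(a, a)))))):
1. cons(m(cons(c, pair(c, cons(c, c))), cons(pair(a, a), cons(c, a)), cons(a, pair(a, a))), cons(cons(m(cons(m(cons(c, pair(c, c)), c, cons(a, cons(c, a))), pair(c, cons(c, cons(c, c)))), c, cons(a, pair(a, cons(c, c)))), c), pair(a, k(pair(a, c), m(cons(c, pair(c, a)), c, cons(a, a))))))  →  cons(cons(pair(a, a), cons(c, a)), cons(cons(m(cons(m(cons(c, pair(c, c)), c, cons(a, cons(c, a))), pair(c, cons(c, cons(c, c)))), c, cons(a, pair(a, cons(c, c)))), c), pair(a, k(pair(a, c), m(cons(c, pair(c, a)), c, cons(a, a))))))   [R3 at 1]
2. cons(cons(pair(a, a), cons(c, a)), cons(cons(m(cons(m(cons(c, pair(c, c)), c, cons(a, cons(c, a))), pair(c, cons(c, cons(c, c)))), c, cons(a, pair(a, cons(c, c)))), c), pair(a, k(pair(a, c), m(cons(c, pair(c, a)), c, cons(a, a))))))  →  cons(cons(pair(a, a), cons(c, a)), cons(cons(m(cons(c, pair(c, cons(c, cons(c, c)))), c, cons(a, pair(a, cons(c, c)))), c), pair(a, k(pair(a, c), m(cons(c, pair(c, a)), c, cons(a, a))))))   [R3 at 2.1.1.1.1]
3. cons(cons(pair(a, a), cons(c, a)), cons(cons(m(cons(c, pair(c, cons(c, cons(c, c)))), c, cons(a, pair(a, cons(c, c)))), c), pair(a, k(pair(a, c), m(cons(c, pair(c, a)), c, cons(a, a))))))  →  cons(cons(pair(a, a), cons(c, a)), cons(cons(c, c), pair(a, k(pair(a, c), m(cons(c, pair(c, a)), c, cons(a, a))))))   [R3 at 2.1.1]
4. cons(cons(pair(a, a), cons(c, a)), cons(cons(c, c), pair(a, k(pair(a, c), m(cons(c, pair(c, a)), c, cons(a, a))))))  →  cons(cons(pair(a, a), cons(c, a)), cons(cons(c, c), pair(a, c)))   [R1 at 2.2.2]

yes — NF(t₁) = cons(cons(pair(a, a), cons(c, a)), cons(cons(c, c), pair(a, c))), NF(t₂) = cons(cons(pair(a, a), cons(c, a)), cons(cons(c, c), pair(a, c)))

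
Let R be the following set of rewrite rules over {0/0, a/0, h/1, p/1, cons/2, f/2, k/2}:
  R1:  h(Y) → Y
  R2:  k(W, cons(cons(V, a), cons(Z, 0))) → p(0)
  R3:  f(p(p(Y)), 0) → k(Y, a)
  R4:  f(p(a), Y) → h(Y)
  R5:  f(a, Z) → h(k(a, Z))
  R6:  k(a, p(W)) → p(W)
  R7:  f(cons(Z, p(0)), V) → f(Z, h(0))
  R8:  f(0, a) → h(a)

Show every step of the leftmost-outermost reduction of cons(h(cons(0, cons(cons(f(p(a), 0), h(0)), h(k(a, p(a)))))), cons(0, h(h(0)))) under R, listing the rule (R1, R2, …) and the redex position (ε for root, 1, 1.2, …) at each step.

1. cons(h(cons(0, cons(cons(f(p(a), 0), h(0)), h(k(a, p(a)))))), cons(0, h(h(0))))  →  cons(cons(0, cons(cons(f(p(a), 0), h(0)), h(k(a, p(a))))), cons(0, h(h(0))))   [R1 at 1]
2. cons(cons(0, cons(cons(f(p(a), 0), h(0)), h(k(a, p(a))))), cons(0, h(h(0))))  →  cons(cons(0, cons(cons(h(0), h(0)), h(k(a, p(a))))), cons(0, h(h(0))))   [R4 at 1.2.1.1]
3. cons(cons(0, cons(cons(h(0), h(0)), h(k(a, p(a))))), cons(0, h(h(0))))  →  cons(cons(0, cons(cons(0, h(0)), h(k(a, p(a))))), cons(0, h(h(0))))   [R1 at 1.2.1.1]
4. cons(cons(0, cons(cons(0, h(0)), h(k(a, p(a))))), cons(0, h(h(0))))  →  cons(cons(0, cons(cons(0, 0), h(k(a, p(a))))), cons(0, h(h(0))))   [R1 at 1.2.1.2]
5. cons(cons(0, cons(cons(0, 0), h(k(a, p(a))))), cons(0, h(h(0))))  →  cons(cons(0, cons(cons(0, 0), k(a, p(a)))), cons(0, h(h(0))))   [R1 at 1.2.2]
6. cons(cons(0, cons(cons(0, 0), k(a, p(a)))), cons(0, h(h(0))))  →  cons(cons(0, cons(cons(0, 0), p(a))), cons(0, h(h(0))))   [R6 at 1.2.2]
7. cons(cons(0, cons(cons(0, 0), p(a))), cons(0, h(h(0))))  →  cons(cons(0, cons(cons(0, 0), p(a))), cons(0, h(0)))   [R1 at 2.2]
8. cons(cons(0, cons(cons(0, 0), p(a))), cons(0, h(0)))  →  cons(cons(0, cons(cons(0, 0), p(a))), cons(0, 0))   [R1 at 2.2]

cons(cons(0, cons(cons(0, 0), p(a))), cons(0, 0))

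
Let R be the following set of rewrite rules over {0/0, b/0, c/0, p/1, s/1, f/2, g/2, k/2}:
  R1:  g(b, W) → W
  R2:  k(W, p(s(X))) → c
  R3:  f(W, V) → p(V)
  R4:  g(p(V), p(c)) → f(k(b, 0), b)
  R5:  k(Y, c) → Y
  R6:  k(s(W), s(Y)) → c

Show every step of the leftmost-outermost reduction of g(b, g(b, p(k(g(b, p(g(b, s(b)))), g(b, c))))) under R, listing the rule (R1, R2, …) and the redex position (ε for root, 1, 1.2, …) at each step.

1. g(b, g(b, p(k(g(b, p(g(b, s(b)))), g(b, c)))))  →  g(b, p(k(g(b, p(g(b, s(b)))), g(b, c))))   [R1 at ε]
2. g(b, p(k(g(b, p(g(b, s(b)))), g(b, c))))  →  p(k(g(b, p(g(b, s(b)))), g(b, c)))   [R1 at ε]
3. p(k(g(b, p(g(b, s(b)))), g(b, c)))  →  p(k(p(g(b, s(b))), g(b, c)))   [R1 at 1.1]
4. p(k(p(g(b, s(b))), g(b, c)))  →  p(k(p(s(b)), g(b, c)))   [R1 at 1.1.1]
5. p(k(p(s(b)), g(b, c)))  →  p(k(p(s(b)), c))   [R1 at 1.2]
6. p(k(p(s(b)), c))  →  p(p(s(b)))   [R5 at 1]

p(p(s(b)))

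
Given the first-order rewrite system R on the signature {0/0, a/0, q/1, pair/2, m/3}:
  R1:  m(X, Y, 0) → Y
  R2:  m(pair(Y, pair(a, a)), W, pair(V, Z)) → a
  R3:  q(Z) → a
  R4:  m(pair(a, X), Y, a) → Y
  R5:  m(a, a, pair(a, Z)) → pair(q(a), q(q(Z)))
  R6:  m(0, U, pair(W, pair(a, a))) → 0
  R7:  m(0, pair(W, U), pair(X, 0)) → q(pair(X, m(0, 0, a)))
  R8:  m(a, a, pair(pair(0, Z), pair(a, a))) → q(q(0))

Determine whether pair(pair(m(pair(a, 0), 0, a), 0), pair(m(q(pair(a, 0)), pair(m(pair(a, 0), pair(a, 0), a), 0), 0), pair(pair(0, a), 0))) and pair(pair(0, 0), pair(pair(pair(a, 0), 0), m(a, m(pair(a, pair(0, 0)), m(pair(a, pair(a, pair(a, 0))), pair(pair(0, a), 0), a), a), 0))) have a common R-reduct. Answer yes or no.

Reduce t₁ = pair(pair(m(pair(a, 0), 0, a), 0), pair(m(q(pair(a, 0)), pair(m(pair(a, 0), pair(a, 0), a), 0), 0), pair(pair(0, a), 0))):
1. pair(pair(m(pair(a, 0), 0, a), 0), pair(m(q(pair(a, 0)), pair(m(pair(a, 0), pair(a, 0), a), 0), 0), pair(pair(0, a), 0)))  →  pair(pair(0, 0), pair(m(q(pair(a, 0)), pair(m(pair(a, 0), pair(a, 0), a), 0), 0), pair(pair(0, a), 0)))   [R4 at 1.1]
2. pair(pair(0, 0), pair(m(q(pair(a, 0)), pair(m(pair(a, 0), pair(a, 0), a), 0), 0), pair(pair(0, a), 0)))  →  pair(pair(0, 0), pair(pair(m(pair(a, 0), pair(a, 0), a), 0), pair(pair(0, a), 0)))   [R1 at 2.1]
3. pair(pair(0, 0), pair(pair(m(pair(a, 0), pair(a, 0), a), 0), pair(pair(0, a), 0)))  →  pair(pair(0, 0), pair(pair(pair(a, 0), 0), pair(pair(0, a), 0)))   [R4 at 2.1.1]

Reduce t₂ = pair(pair(0, 0), pair(pair(pair(a, 0), 0), m(a, m(pair(a, pair(0, 0)), m(pair(a, pair(a, pair(a, 0))), pair(pair(0, a), 0), a), a), 0))):
1. pair(pair(0, 0), pair(pair(pair(a, 0), 0), m(a, m(pair(a, pair(0, 0)), m(pair(a, pair(a, pair(a, 0))), pair(pair(0, a), 0), a), a), 0)))  →  pair(pair(0, 0), pair(pair(pair(a, 0), 0), m(pair(a, pair(0, 0)), m(pair(a, pair(a, pair(a, 0))), pair(pair(0, a), 0), a), a)))   [R1 at 2.2]
2. pair(pair(0, 0), pair(pair(pair(a, 0), 0), m(pair(a, pair(0, 0)), m(pair(a, pair(a, pair(a, 0))), pair(pair(0, a), 0), a), a)))  →  pair(pair(0, 0), pair(pair(pair(a, 0), 0), m(pair(a, pair(a, pair(a, 0))), pair(pair(0, a), 0), a)))   [R4 at 2.2]
3. pair(pair(0, 0), pair(pair(pair(a, 0), 0), m(pair(a, pair(a, pair(a, 0))), pair(pair(0, a), 0), a)))  →  pair(pair(0, 0), pair(pair(pair(a, 0), 0), pair(pair(0, a), 0)))   [R4 at 2.2]

yes — NF(t₁) = pair(pair(0, 0), pair(pair(pair(a, 0), 0), pair(pair(0, a), 0))), NF(t₂) = pair(pair(0, 0), pair(pair(pair(a, 0), 0), pair(pair(0, a), 0)))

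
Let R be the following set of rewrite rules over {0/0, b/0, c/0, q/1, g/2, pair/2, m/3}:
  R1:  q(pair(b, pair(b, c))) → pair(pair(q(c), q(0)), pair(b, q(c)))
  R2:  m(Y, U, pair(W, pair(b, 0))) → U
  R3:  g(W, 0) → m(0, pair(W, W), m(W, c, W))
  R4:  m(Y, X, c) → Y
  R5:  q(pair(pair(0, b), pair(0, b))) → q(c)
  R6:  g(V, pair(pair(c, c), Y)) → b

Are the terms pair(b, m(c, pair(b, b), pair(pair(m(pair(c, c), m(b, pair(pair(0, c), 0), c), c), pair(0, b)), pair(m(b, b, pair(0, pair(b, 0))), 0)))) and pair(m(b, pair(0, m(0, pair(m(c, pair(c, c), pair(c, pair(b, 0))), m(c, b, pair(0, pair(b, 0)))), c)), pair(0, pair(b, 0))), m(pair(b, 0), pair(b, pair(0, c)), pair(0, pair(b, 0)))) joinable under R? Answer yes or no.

Reduce t₁ = pair(b, m(c, pair(b, b), pair(pair(m(pair(c, c), m(b, pair(pair(0, c), 0), c), c), pair(0, b)), pair(m(b, b, pair(0, pair(b, 0))), 0)))):
1. pair(b, m(c, pair(b, b), pair(pair(m(pair(c, c), m(b, pair(pair(0, c), 0), c), c), pair(0, b)), pair(m(b, b, pair(0, pair(b, 0))), 0))))  →  pair(b, m(c, pair(b, b), pair(pair(pair(c, c), pair(0, b)), pair(m(b, b, pair(0, pair(b, 0))), 0))))   [R4 at 2.3.1.1]
2. pair(b, m(c, pair(b, b), pair(pair(pair(c, c), pair(0, b)), pair(m(b, b, pair(0, pair(b, 0))), 0))))  →  pair(b, m(c, pair(b, b), pair(pair(pair(c, c), pair(0, b)), pair(b, 0))))   [R2 at 2.3.2.1]
3. pair(b, m(c, pair(b, b), pair(pair(pair(c, c), pair(0, b)), pair(b, 0))))  →  pair(b, pair(b, b))   [R2 at 2]

Reduce t₂ = pair(m(b, pair(0, m(0, pair(m(c, pair(c, c), pair(c, pair(b, 0))), m(c, b, pair(0, pair(b, 0)))), c)), pair(0, pair(b, 0))), m(pair(b, 0), pair(b, pair(0, c)), pair(0, pair(b, 0)))):
1. pair(m(b, pair(0, m(0, pair(m(c, pair(c, c), pair(c, pair(b, 0))), m(c, b, pair(0, pair(b, 0)))), c)), pair(0, pair(b, 0))), m(pair(b, 0), pair(b, pair(0, c)), pair(0, pair(b, 0))))  →  pair(pair(0, m(0, pair(m(c, pair(c, c), pair(c, pair(b, 0))), m(c, b, pair(0, pair(b, 0)))), c)), m(pair(b, 0), pair(b, pair(0, c)), pair(0, pair(b, 0))))   [R2 at 1]
2. pair(pair(0, m(0, pair(m(c, pair(c, c), pair(c, pair(b, 0))), m(c, b, pair(0, pair(b, 0)))), c)), m(pair(b, 0), pair(b, pair(0, c)), pair(0, pair(b, 0))))  →  pair(pair(0, 0), m(pair(b, 0), pair(b, pair(0, c)), pair(0, pair(b, 0))))   [R4 at 1.2]
3. pair(pair(0, 0), m(pair(b, 0), pair(b, pair(0, c)), pair(0, pair(b, 0))))  →  pair(pair(0, 0), pair(b, pair(0, c)))   [R2 at 2]

no — NF(t₁) = pair(b, pair(b, b)), NF(t₂) = pair(pair(0, 0), pair(b, pair(0, c)))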